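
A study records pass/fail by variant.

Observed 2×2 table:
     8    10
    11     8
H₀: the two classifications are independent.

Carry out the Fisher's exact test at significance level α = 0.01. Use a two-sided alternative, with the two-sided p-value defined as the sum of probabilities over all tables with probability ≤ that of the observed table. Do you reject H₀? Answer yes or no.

reject H₀: no

Margins: r₁=18, r₂=19, c₁=19, c₂=18, n=37
p_obs = C(18,8)·C(19,11)/C(37,19); sum pmf over tables with pmf ≤ p_obs
p-value (two-sided) = 0.51712
At α=0.01: p ≥ α → fail to reject H₀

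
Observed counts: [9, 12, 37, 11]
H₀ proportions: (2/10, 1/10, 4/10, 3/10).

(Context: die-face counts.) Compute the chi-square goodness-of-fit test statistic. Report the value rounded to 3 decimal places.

test statistic = 13.186

n = 69; E_i = n·p_i = [13.80, 6.90, 27.60, 20.70]
χ² = (9−13.80)²/13.80 + (12−6.90)²/6.90 + (37−27.60)²/27.60 + (11−20.70)²/20.70 = 13.1860
df = 3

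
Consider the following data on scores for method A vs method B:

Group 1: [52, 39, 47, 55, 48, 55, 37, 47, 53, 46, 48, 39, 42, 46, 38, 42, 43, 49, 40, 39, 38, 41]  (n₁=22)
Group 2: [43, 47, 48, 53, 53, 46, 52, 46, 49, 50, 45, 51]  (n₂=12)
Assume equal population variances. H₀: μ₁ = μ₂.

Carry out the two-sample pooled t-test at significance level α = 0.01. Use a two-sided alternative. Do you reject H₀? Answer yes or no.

x̄₁=44.727, s₁=5.725, n₁=22
x̄₂=48.583, s₂=3.288, n₂=12
s_p² = [21·5.725² + 11·3.288²]/32 = 25.2275
SE = √(s_p²·(1/22+1/12)) = 1.8025
t = (44.727−48.583)/1.8025 = -2.1393
df = 32
p-value (two-sided) = 0.04014
At α=0.01: p ≥ α → fail to reject H₀

reject H₀: no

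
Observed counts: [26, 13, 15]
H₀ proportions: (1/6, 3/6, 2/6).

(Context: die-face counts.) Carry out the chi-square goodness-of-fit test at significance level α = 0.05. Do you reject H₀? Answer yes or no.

n = 54; E_i = n·p_i = [9.00, 27.00, 18.00]
χ² = (26−9.00)²/9.00 + (13−27.00)²/27.00 + (15−18.00)²/18.00 = 39.8704
df = 2
p-value (upper-tail) = 0.00000
At α=0.05: p < α → reject H₀

reject H₀: yes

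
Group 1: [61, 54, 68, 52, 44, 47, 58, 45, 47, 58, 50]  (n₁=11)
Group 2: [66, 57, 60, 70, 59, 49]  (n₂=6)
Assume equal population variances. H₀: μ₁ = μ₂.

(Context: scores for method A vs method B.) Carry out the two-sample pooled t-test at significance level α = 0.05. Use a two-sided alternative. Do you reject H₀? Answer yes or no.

reject H₀: no

x̄₁=53.091, s₁=7.529, n₁=11
x̄₂=60.167, s₂=7.305, n₂=6
s_p² = [10·7.529² + 5·7.305²]/15 = 55.5828
SE = √(s_p²·(1/11+1/6)) = 3.7838
t = (53.091−60.167)/3.7838 = -1.8700
df = 15
p-value (two-sided) = 0.08112
At α=0.05: p ≥ α → fail to reject H₀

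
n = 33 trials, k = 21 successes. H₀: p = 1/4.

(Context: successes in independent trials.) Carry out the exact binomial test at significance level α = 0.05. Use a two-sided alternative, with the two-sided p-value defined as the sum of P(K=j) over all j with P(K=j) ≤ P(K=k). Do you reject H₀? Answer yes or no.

reject H₀: yes

Exact binomial: n=33, k=21, p₀=1/4=0.2500
P(X=j) = C(n,j)·p₀^j·(1−p₀)^(n−j); p = Σ P(X=j) over j with P(X=j) ≤ P(X=21)
p-value (two-sided) = 0.00000
At α=0.05: p < α → reject H₀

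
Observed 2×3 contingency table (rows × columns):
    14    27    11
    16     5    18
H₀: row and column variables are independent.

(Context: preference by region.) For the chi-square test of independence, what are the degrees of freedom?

df = (r−1)(c−1) = (2−1)·(3−1) = 2

degrees of freedom = 2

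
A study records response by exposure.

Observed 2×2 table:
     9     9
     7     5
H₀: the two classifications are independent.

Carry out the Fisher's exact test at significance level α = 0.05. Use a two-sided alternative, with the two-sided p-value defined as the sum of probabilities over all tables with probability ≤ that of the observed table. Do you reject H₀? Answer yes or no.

Margins: r₁=18, r₂=12, c₁=16, c₂=14, n=30
p_obs = C(18,9)·C(12,7)/C(30,16); sum pmf over tables with pmf ≤ p_obs
p-value (two-sided) = 0.72197
At α=0.05: p ≥ α → fail to reject H₀

reject H₀: no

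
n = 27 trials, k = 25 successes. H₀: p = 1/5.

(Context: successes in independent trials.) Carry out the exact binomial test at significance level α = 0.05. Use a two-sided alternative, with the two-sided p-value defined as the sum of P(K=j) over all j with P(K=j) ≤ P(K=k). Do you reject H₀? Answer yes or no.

reject H₀: yes

Exact binomial: n=27, k=25, p₀=1/5=0.2000
P(X=j) = C(n,j)·p₀^j·(1−p₀)^(n−j); p = Σ P(X=j) over j with P(X=j) ≤ P(X=25)
p-value (two-sided) = 0.00000
At α=0.05: p < α → reject H₀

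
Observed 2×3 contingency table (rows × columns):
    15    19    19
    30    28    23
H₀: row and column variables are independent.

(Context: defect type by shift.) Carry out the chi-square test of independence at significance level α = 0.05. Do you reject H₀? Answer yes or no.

reject H₀: no

Row totals [53, 81], col totals [45, 47, 42], n=134
χ² = (15−17.80)²/17.80 + (19−18.59)²/18.59 + (19−16.61)²/16.61 + (30−27.20)²/27.20 + (28−28.41)²/28.41 + (23−25.39)²/25.39 = 1.3108
df = 2
p-value (upper-tail) = 0.51922
At α=0.05: p ≥ α → fail to reject H₀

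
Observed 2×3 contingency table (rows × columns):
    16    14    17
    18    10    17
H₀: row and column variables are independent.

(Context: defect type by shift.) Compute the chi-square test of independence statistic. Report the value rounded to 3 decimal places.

test statistic = 0.741

Row totals [47, 45], col totals [34, 24, 34], n=92
χ² = (16−17.37)²/17.37 + (14−12.26)²/12.26 + (17−17.37)²/17.37 + (18−16.63)²/16.63 + (10−11.74)²/11.74 + (17−16.63)²/16.63 = 0.7412
df = 2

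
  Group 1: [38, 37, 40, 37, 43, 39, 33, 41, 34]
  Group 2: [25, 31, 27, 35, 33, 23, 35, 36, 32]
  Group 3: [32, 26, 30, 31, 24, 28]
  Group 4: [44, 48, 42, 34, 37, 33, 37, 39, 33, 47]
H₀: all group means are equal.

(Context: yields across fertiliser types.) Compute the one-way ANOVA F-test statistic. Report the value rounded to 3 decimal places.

Group means [38.00, 30.78, 28.50, 39.40], grand mean 34.824
SSB = Σnᵢ(x̄ᵢ−x̄)² = 687.486; SSW = ΣΣ(x−x̄ᵢ)² = 589.456
MSB = 687.486/3 = 229.1619; MSW = 589.456/30 = 19.6485
F = MSB/MSW = 11.6631
df = (3, 30)

test statistic = 11.663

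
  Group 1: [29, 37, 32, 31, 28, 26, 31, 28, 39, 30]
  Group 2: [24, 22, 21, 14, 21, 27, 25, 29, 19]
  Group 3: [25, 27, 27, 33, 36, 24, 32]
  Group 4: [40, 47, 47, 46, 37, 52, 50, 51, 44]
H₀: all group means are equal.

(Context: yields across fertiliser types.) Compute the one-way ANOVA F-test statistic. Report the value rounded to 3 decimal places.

Group means [31.10, 22.44, 29.14, 46.00], grand mean 32.314
SSB = Σnᵢ(x̄ᵢ−x̄)² = 2647.563; SSW = ΣΣ(x−x̄ᵢ)² = 631.979
MSB = 2647.563/3 = 882.5212; MSW = 631.979/31 = 20.3864
F = MSB/MSW = 43.2896
df = (3, 31)

test statistic = 43.290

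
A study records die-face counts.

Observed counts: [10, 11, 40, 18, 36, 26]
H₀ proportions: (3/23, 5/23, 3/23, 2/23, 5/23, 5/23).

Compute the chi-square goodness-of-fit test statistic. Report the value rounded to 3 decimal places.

n = 141; E_i = n·p_i = [18.39, 30.65, 18.39, 12.26, 30.65, 30.65]
χ² = (10−18.39)²/18.39 + (11−30.65)²/30.65 + (40−18.39)²/18.39 + (18−12.26)²/12.26 + (36−30.65)²/30.65 + (26−30.65)²/30.65 = 46.1428
df = 5

test statistic = 46.143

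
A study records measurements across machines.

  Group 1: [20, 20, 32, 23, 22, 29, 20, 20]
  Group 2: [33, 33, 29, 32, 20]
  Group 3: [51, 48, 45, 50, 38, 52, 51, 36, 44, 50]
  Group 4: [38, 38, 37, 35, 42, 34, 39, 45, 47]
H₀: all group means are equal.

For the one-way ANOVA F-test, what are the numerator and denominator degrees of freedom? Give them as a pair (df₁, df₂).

degrees of freedom = [3, 28]

k = 4 groups, N = 32 total
df = (k−1, N−k) = (4−1, 32−4) = (3, 28)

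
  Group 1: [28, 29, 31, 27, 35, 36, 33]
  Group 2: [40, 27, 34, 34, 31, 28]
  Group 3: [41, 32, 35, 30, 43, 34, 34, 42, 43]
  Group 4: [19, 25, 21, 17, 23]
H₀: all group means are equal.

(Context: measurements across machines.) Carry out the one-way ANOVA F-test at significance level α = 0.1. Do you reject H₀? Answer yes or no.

reject H₀: yes

Group means [31.29, 32.33, 37.11, 21.00], grand mean 31.556
SSB = Σnᵢ(x̄ᵢ−x̄)² = 839.016; SSW = ΣΣ(x−x̄ᵢ)² = 435.651
MSB = 839.016/3 = 279.6720; MSW = 435.651/23 = 18.9413
F = MSB/MSW = 14.7652
df = (3, 23)
p-value (upper-tail) = 0.00001
At α=0.1: p < α → reject H₀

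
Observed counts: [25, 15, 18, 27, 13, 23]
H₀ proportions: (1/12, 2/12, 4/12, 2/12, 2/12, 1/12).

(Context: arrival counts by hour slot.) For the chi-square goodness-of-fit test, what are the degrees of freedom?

df = k − 1 = 6 − 1 = 5

degrees of freedom = 5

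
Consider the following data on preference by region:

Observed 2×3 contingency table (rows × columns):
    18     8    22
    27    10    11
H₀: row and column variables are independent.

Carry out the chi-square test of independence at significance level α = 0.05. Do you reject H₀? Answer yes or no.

reject H₀: no

Row totals [48, 48], col totals [45, 18, 33], n=96
χ² = (18−22.50)²/22.50 + (8−9.00)²/9.00 + (22−16.50)²/16.50 + (27−22.50)²/22.50 + (10−9.00)²/9.00 + (11−16.50)²/16.50 = 5.6889
df = 2
p-value (upper-tail) = 0.05817
At α=0.05: p ≥ α → fail to reject H₀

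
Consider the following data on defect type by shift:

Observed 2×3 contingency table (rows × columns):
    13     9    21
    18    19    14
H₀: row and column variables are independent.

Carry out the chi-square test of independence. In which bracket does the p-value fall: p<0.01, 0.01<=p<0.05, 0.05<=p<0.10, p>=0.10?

p-value bracket: 0.05<=p<0.10

Row totals [43, 51], col totals [31, 28, 35], n=94
χ² = (13−14.18)²/14.18 + (9−12.81)²/12.81 + (21−16.01)²/16.01 + (18−16.82)²/16.82 + (19−15.19)²/15.19 + (14−18.99)²/18.99 = 5.1342
df = 2
p-value (upper-tail) = 0.07676
→ bracket: 0.05<=p<0.10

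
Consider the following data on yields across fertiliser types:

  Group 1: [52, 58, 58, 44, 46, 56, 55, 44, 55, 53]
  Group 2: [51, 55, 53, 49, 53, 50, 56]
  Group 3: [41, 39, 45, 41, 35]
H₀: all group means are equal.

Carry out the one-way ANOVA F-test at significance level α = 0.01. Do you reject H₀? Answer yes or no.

Group means [52.10, 52.43, 40.20], grand mean 49.500
SSB = Σnᵢ(x̄ᵢ−x̄)² = 560.086; SSW = ΣΣ(x−x̄ᵢ)² = 363.414
MSB = 560.086/2 = 280.0429; MSW = 363.414/19 = 19.1271
F = MSB/MSW = 14.6412
df = (2, 19)
p-value (upper-tail) = 0.00014
At α=0.01: p < α → reject H₀

reject H₀: yes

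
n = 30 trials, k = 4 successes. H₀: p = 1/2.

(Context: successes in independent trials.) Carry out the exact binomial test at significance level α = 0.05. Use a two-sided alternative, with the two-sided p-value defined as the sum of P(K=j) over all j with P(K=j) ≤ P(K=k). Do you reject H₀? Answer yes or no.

reject H₀: yes

Exact binomial: n=30, k=4, p₀=1/2=0.5000
P(X=j) = C(n,j)·p₀^j·(1−p₀)^(n−j); p = Σ P(X=j) over j with P(X=j) ≤ P(X=4)
p-value (two-sided) = 0.00006
At α=0.05: p < α → reject H₀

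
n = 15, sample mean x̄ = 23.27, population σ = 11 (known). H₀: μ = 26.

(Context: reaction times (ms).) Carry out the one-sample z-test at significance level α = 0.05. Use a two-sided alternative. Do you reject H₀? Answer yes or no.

reject H₀: no

SE = σ/√n = 11/√15 = 2.8402
z = (x̄−μ₀)/SE = (23.27−26)/2.8402 = -0.9612
p-value (two-sided) = 0.33645
At α=0.05: p ≥ α → fail to reject H₀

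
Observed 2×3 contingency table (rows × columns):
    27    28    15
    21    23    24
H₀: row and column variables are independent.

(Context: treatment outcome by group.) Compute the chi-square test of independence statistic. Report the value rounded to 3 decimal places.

test statistic = 3.289

Row totals [70, 68], col totals [48, 51, 39], n=138
χ² = (27−24.35)²/24.35 + (28−25.87)²/25.87 + (15−19.78)²/19.78 + (21−23.65)²/23.65 + (23−25.13)²/25.13 + (24−19.22)²/19.22 = 3.2888
df = 2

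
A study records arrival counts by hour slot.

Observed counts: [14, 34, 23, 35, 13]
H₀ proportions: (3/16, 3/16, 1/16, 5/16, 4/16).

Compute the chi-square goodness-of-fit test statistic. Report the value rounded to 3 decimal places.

n = 119; E_i = n·p_i = [22.31, 22.31, 7.44, 37.19, 29.75]
χ² = (14−22.31)²/22.31 + (34−22.31)²/22.31 + (23−7.44)²/7.44 + (35−37.19)²/37.19 + (13−29.75)²/29.75 = 51.3417
df = 4

test statistic = 51.342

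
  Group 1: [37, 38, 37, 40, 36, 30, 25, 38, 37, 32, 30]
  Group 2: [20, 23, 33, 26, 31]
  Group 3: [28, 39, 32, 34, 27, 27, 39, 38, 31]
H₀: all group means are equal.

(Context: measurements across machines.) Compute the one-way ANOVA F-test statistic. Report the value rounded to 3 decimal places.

Group means [34.55, 26.60, 32.78], grand mean 32.320
SSB = Σnᵢ(x̄ᵢ−x̄)² = 219.957; SSW = ΣΣ(x−x̄ᵢ)² = 529.483
MSB = 219.957/2 = 109.9786; MSW = 529.483/22 = 24.0674
F = MSB/MSW = 4.5696
df = (2, 22)

test statistic = 4.570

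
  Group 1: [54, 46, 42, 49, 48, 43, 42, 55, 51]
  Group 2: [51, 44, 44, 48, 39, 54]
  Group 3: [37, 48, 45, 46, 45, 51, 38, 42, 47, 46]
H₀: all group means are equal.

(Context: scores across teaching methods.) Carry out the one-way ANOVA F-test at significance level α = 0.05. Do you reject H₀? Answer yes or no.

Group means [47.78, 46.67, 44.50], grand mean 46.200
SSB = Σnᵢ(x̄ᵢ−x̄)² = 52.611; SSW = ΣΣ(x−x̄ᵢ)² = 513.389
MSB = 52.611/2 = 26.3056; MSW = 513.389/22 = 23.3359
F = MSB/MSW = 1.1273
df = (2, 22)
p-value (upper-tail) = 0.34192
At α=0.05: p ≥ α → fail to reject H₀

reject H₀: no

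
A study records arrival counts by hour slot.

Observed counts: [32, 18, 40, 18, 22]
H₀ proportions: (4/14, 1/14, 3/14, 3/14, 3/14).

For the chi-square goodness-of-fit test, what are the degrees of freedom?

degrees of freedom = 4

df = k − 1 = 5 − 1 = 4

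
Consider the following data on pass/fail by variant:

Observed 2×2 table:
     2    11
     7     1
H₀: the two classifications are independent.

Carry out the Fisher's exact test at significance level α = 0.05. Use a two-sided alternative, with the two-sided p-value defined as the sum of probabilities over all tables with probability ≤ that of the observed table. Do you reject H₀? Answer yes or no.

Margins: r₁=13, r₂=8, c₁=9, c₂=12, n=21
p_obs = C(13,2)·C(8,7)/C(21,9); sum pmf over tables with pmf ≤ p_obs
p-value (two-sided) = 0.00217
At α=0.05: p < α → reject H₀

reject H₀: yes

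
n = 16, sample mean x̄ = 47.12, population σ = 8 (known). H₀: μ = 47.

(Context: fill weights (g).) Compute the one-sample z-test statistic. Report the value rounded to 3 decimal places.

SE = σ/√n = 8/√16 = 2.0000
z = (x̄−μ₀)/SE = (47.12−47)/2.0000 = 0.0600

test statistic = 0.060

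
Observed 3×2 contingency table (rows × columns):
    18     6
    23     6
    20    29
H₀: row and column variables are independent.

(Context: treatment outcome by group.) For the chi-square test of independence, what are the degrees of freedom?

degrees of freedom = 2

df = (r−1)(c−1) = (3−1)·(2−1) = 2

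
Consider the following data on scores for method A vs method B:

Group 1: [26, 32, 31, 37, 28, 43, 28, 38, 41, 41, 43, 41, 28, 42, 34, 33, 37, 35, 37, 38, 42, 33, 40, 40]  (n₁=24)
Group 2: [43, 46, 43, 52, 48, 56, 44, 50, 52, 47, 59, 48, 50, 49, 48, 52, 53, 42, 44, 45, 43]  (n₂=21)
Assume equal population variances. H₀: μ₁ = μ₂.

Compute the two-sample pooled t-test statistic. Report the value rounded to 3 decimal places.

x̄₁=36.167, s₁=5.289, n₁=24
x̄₂=48.286, s₂=4.595, n₂=21
s_p² = [23·5.289² + 20·4.595²]/43 = 24.7818
SE = √(s_p²·(1/24+1/21)) = 1.4875
t = (36.167−48.286)/1.4875 = -8.1472
df = 43

test statistic = -8.147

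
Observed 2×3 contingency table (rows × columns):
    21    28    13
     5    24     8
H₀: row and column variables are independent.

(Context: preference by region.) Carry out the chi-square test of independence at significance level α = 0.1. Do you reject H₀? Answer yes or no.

reject H₀: yes

Row totals [62, 37], col totals [26, 52, 21], n=99
χ² = (21−16.28)²/16.28 + (28−32.57)²/32.57 + (13−13.15)²/13.15 + (5−9.72)²/9.72 + (24−19.43)²/19.43 + (8−7.85)²/7.85 = 5.3739
df = 2
p-value (upper-tail) = 0.06809
At α=0.1: p < α → reject H₀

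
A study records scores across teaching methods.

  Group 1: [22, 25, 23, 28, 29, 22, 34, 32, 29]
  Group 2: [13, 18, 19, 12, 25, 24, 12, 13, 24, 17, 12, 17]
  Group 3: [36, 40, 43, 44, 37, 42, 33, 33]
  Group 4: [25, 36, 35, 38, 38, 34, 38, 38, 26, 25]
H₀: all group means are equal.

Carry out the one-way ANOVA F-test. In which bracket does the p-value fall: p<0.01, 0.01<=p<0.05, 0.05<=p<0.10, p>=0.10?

Group means [27.11, 17.17, 38.50, 33.30], grand mean 27.974
SSB = Σnᵢ(x̄ᵢ−x̄)² = 2578.319; SSW = ΣΣ(x−x̄ᵢ)² = 850.656
MSB = 2578.319/3 = 859.4396; MSW = 850.656/35 = 24.3044
F = MSB/MSW = 35.3614
df = (3, 35)
p-value (upper-tail) = 0.00000
→ bracket: p<0.01

p-value bracket: p<0.01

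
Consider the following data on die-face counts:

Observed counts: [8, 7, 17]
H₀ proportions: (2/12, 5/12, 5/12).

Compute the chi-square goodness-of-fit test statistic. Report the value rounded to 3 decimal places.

test statistic = 5.350

n = 32; E_i = n·p_i = [5.33, 13.33, 13.33]
χ² = (8−5.33)²/5.33 + (7−13.33)²/13.33 + (17−13.33)²/13.33 = 5.3500
df = 2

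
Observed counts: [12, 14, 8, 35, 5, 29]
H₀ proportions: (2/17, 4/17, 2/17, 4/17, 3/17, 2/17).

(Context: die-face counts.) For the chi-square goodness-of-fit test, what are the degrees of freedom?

df = k − 1 = 6 − 1 = 5

degrees of freedom = 5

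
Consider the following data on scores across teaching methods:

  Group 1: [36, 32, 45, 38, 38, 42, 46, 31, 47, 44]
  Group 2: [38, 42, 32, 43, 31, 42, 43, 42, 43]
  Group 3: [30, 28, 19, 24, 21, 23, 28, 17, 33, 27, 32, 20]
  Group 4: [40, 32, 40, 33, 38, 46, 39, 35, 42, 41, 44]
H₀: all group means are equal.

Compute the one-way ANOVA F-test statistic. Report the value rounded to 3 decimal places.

Group means [39.90, 39.56, 25.17, 39.09], grand mean 35.405
SSB = Σnᵢ(x̄ᵢ−x̄)² = 1764.421; SSW = ΣΣ(x−x̄ᵢ)² = 981.698
MSB = 1764.421/3 = 588.1404; MSW = 981.698/38 = 25.8342
F = MSB/MSW = 22.7660
df = (3, 38)

test statistic = 22.766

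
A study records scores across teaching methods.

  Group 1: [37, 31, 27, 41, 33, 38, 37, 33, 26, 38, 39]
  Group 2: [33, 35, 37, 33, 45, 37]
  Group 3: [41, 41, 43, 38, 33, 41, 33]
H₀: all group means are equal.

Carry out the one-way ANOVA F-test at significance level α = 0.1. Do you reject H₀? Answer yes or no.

reject H₀: no

Group means [34.55, 36.67, 38.57], grand mean 36.250
SSB = Σnᵢ(x̄ᵢ−x̄)² = 70.725; SSW = ΣΣ(x−x̄ᵢ)² = 443.775
MSB = 70.725/2 = 35.3626; MSW = 443.775/21 = 21.1321
F = MSB/MSW = 1.6734
df = (2, 21)
p-value (upper-tail) = 0.21167
At α=0.1: p ≥ α → fail to reject H₀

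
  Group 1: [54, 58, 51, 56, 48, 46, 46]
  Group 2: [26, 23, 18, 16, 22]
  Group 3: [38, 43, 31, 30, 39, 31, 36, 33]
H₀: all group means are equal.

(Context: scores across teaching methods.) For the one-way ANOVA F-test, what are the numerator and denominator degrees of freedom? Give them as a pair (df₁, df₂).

k = 3 groups, N = 20 total
df = (k−1, N−k) = (3−1, 20−3) = (2, 17)

degrees of freedom = [2, 17]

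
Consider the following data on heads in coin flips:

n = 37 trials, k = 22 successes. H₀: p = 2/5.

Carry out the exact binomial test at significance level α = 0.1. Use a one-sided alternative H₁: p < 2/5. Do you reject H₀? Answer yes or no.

Exact binomial: n=37, k=22, p₀=2/5=0.4000
P(X≤22) from Σ C(n,i)·p₀^i·(1−p₀)^(n−i)
p-value (one-sided, H₁ less) = 0.99468
At α=0.1: p ≥ α → fail to reject H₀

reject H₀: no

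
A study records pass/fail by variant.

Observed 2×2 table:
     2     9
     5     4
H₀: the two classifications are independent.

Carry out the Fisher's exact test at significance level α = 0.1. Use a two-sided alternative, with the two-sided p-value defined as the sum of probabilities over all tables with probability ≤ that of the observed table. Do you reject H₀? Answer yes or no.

reject H₀: no

Margins: r₁=11, r₂=9, c₁=7, c₂=13, n=20
p_obs = C(11,2)·C(9,5)/C(20,7); sum pmf over tables with pmf ≤ p_obs
p-value (two-sided) = 0.15967
At α=0.1: p ≥ α → fail to reject H₀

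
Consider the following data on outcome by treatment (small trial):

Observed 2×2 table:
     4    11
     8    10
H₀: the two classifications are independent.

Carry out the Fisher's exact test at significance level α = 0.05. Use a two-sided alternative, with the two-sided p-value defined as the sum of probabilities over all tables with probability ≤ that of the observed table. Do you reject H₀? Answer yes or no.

Margins: r₁=15, r₂=18, c₁=12, c₂=21, n=33
p_obs = C(15,4)·C(18,8)/C(33,12); sum pmf over tables with pmf ≤ p_obs
p-value (two-sided) = 0.46880
At α=0.05: p ≥ α → fail to reject H₀

reject H₀: no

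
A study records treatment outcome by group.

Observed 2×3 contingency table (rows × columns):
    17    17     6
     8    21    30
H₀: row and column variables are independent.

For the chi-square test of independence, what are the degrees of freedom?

df = (r−1)(c−1) = (2−1)·(3−1) = 2

degrees of freedom = 2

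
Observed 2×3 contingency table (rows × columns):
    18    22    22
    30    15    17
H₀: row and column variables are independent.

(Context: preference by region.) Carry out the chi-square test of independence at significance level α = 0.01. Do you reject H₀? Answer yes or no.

reject H₀: no

Row totals [62, 62], col totals [48, 37, 39], n=124
χ² = (18−24.00)²/24.00 + (22−18.50)²/18.50 + (22−19.50)²/19.50 + (30−24.00)²/24.00 + (15−18.50)²/18.50 + (17−19.50)²/19.50 = 4.9653
df = 2
p-value (upper-tail) = 0.08352
At α=0.01: p ≥ α → fail to reject H₀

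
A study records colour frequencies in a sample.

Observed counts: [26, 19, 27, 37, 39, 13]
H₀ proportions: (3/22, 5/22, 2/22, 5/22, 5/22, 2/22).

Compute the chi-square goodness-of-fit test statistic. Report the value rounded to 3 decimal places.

test statistic = 19.992

n = 161; E_i = n·p_i = [21.95, 36.59, 14.64, 36.59, 36.59, 14.64]
χ² = (26−21.95)²/21.95 + (19−36.59)²/36.59 + (27−14.64)²/14.64 + (37−36.59)²/36.59 + (39−36.59)²/36.59 + (13−14.64)²/14.64 = 19.9921
df = 5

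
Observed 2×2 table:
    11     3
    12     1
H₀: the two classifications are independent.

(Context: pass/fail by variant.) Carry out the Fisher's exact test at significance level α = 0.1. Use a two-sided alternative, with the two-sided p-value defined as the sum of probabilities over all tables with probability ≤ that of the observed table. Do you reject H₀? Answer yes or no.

Margins: r₁=14, r₂=13, c₁=23, c₂=4, n=27
p_obs = C(14,11)·C(13,12)/C(27,23); sum pmf over tables with pmf ≤ p_obs
p-value (two-sided) = 0.59556
At α=0.1: p ≥ α → fail to reject H₀

reject H₀: no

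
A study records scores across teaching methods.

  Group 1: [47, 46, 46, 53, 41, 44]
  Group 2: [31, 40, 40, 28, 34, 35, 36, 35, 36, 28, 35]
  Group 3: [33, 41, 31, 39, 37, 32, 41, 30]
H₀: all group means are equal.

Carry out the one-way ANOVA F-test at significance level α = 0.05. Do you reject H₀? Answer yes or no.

reject H₀: yes

Group means [46.17, 34.36, 35.50], grand mean 37.560
SSB = Σnᵢ(x̄ᵢ−x̄)² = 590.781; SSW = ΣΣ(x−x̄ᵢ)² = 385.379
MSB = 590.781/2 = 295.3906; MSW = 385.379/22 = 17.5172
F = MSB/MSW = 16.8629
df = (2, 22)
p-value (upper-tail) = 0.00004
At α=0.05: p < α → reject H₀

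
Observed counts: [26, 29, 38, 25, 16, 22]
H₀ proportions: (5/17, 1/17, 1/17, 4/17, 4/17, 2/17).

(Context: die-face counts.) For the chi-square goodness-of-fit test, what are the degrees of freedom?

degrees of freedom = 5

df = k − 1 = 6 − 1 = 5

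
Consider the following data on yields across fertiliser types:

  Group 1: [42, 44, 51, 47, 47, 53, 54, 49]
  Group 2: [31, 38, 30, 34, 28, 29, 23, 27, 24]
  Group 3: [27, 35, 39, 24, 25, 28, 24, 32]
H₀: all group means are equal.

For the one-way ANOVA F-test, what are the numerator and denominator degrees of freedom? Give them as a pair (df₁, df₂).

k = 3 groups, N = 25 total
df = (k−1, N−k) = (3−1, 25−3) = (2, 22)

degrees of freedom = [2, 22]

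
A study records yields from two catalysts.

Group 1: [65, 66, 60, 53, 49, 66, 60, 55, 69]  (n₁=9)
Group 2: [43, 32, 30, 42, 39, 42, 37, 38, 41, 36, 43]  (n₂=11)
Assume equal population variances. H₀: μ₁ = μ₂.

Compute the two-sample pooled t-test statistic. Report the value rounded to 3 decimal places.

test statistic = 8.675

x̄₁=60.333, s₁=6.819, n₁=9
x̄₂=38.455, s₂=4.413, n₂=11
s_p² = [8·6.819² + 10·4.413²]/18 = 31.4848
SE = √(s_p²·(1/9+1/11)) = 2.5220
t = (60.333−38.455)/2.5220 = 8.6751
df = 18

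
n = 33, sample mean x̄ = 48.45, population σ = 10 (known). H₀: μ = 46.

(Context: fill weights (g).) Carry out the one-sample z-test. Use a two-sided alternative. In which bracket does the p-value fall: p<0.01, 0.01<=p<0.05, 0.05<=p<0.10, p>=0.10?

p-value bracket: p>=0.10

SE = σ/√n = 10/√33 = 1.7408
z = (x̄−μ₀)/SE = (48.45−46)/1.7408 = 1.4074
p-value (two-sided) = 0.15930
→ bracket: p>=0.10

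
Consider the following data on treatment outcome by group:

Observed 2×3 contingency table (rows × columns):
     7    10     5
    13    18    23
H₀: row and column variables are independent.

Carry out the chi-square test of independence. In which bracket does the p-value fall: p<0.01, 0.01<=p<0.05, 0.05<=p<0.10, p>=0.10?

Row totals [22, 54], col totals [20, 28, 28], n=76
χ² = (7−5.79)²/5.79 + (10−8.11)²/8.11 + (5−8.11)²/8.11 + (13−14.21)²/14.21 + (18−19.89)²/19.89 + (23−19.89)²/19.89 = 2.6540
df = 2
p-value (upper-tail) = 0.26528
→ bracket: p>=0.10

p-value bracket: p>=0.10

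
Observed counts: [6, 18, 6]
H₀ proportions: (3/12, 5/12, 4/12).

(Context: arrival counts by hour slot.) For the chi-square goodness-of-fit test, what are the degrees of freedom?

df = k − 1 = 3 − 1 = 2

degrees of freedom = 2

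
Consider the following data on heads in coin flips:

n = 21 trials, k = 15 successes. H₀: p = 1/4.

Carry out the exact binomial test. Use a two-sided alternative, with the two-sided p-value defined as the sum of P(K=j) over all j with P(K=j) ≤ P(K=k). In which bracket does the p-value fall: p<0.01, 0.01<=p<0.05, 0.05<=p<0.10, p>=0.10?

p-value bracket: p<0.01

Exact binomial: n=21, k=15, p₀=1/4=0.2500
P(X=j) = C(n,j)·p₀^j·(1−p₀)^(n−j); p = Σ P(X=j) over j with P(X=j) ≤ P(X=15)
p-value (two-sided) = 0.00001
→ bracket: p<0.01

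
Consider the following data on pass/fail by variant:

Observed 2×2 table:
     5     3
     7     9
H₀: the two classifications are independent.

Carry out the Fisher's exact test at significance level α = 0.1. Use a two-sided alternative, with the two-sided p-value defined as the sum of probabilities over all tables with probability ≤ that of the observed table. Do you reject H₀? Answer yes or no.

reject H₀: no

Margins: r₁=8, r₂=16, c₁=12, c₂=12, n=24
p_obs = C(8,5)·C(16,7)/C(24,12); sum pmf over tables with pmf ≤ p_obs
p-value (two-sided) = 0.66685
At α=0.1: p ≥ α → fail to reject H₀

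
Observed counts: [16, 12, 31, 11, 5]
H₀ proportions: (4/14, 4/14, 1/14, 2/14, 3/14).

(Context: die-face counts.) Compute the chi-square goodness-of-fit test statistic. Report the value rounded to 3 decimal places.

test statistic = 135.902

n = 75; E_i = n·p_i = [21.43, 21.43, 5.36, 10.71, 16.07]
χ² = (16−21.43)²/21.43 + (12−21.43)²/21.43 + (31−5.36)²/5.36 + (11−10.71)²/10.71 + (5−16.07)²/16.07 = 135.9022
df = 4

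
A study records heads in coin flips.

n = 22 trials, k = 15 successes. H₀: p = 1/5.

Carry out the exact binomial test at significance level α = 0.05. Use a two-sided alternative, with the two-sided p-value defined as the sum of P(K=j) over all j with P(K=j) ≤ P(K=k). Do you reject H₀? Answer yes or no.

Exact binomial: n=22, k=15, p₀=1/5=0.2000
P(X=j) = C(n,j)·p₀^j·(1−p₀)^(n−j); p = Σ P(X=j) over j with P(X=j) ≤ P(X=15)
p-value (two-sided) = 0.00000
At α=0.05: p < α → reject H₀

reject H₀: yes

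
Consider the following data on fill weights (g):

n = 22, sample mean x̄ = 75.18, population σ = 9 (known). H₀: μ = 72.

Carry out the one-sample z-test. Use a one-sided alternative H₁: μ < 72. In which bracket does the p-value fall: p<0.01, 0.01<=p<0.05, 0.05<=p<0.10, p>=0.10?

p-value bracket: p>=0.10

SE = σ/√n = 9/√22 = 1.9188
z = (x̄−μ₀)/SE = (75.18−72)/1.9188 = 1.6573
p-value (one-sided, H₁ less) = 0.95127
→ bracket: p>=0.10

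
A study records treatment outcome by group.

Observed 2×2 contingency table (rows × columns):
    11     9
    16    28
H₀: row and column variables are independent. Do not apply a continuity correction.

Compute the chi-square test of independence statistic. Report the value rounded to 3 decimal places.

test statistic = 1.958

Row totals [20, 44], col totals [27, 37], n=64
χ² = (11−8.44)²/8.44 + (9−11.56)²/11.56 + (16−18.56)²/18.56 + (28−25.44)²/25.44 = 1.9580
df = 1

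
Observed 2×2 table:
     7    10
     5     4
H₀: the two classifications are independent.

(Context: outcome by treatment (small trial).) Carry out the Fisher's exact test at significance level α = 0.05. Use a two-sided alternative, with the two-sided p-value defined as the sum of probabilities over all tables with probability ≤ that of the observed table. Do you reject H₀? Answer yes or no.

reject H₀: no

Margins: r₁=17, r₂=9, c₁=12, c₂=14, n=26
p_obs = C(17,7)·C(9,5)/C(26,12); sum pmf over tables with pmf ≤ p_obs
p-value (two-sided) = 0.68284
At α=0.05: p ≥ α → fail to reject H₀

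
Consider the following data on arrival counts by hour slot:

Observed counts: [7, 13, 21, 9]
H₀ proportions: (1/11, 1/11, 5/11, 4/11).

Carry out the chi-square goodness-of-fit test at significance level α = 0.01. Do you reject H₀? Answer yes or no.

n = 50; E_i = n·p_i = [4.55, 4.55, 22.73, 18.18]
χ² = (7−4.55)²/4.55 + (13−4.55)²/4.55 + (21−22.73)²/22.73 + (9−18.18)²/18.18 = 21.8190
df = 3
p-value (upper-tail) = 0.00007
At α=0.01: p < α → reject H₀

reject H₀: yes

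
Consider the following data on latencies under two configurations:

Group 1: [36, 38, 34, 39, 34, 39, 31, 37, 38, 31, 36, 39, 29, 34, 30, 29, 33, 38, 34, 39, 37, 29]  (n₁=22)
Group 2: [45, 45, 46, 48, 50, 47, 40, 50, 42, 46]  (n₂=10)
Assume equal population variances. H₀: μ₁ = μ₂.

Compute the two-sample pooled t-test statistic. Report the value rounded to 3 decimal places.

test statistic = -8.419

x̄₁=34.727, s₁=3.601, n₁=22
x̄₂=45.900, s₂=3.178, n₂=10
s_p² = [21·3.601² + 9·3.178²]/30 = 12.1088
SE = √(s_p²·(1/22+1/10)) = 1.3271
t = (34.727−45.900)/1.3271 = -8.4187
df = 30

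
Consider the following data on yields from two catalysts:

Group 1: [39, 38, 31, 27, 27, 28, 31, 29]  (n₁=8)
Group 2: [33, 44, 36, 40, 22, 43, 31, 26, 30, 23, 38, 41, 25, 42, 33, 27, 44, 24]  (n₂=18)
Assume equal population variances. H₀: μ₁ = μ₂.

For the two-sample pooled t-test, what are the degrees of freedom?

df = n₁ + n₂ − 2 = 8 + 18 − 2 = 24

degrees of freedom = 24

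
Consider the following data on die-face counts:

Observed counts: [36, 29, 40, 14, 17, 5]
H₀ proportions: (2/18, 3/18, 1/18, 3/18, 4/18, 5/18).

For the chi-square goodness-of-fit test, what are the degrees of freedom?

degrees of freedom = 5

df = k − 1 = 6 − 1 = 5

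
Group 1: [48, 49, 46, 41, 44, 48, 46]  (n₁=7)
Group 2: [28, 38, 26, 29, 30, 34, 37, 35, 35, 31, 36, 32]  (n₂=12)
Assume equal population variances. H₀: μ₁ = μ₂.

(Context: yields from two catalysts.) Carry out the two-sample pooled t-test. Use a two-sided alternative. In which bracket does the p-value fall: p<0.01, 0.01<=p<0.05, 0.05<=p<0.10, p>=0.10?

p-value bracket: p<0.01

x̄₁=46.000, s₁=2.769, n₁=7
x̄₂=32.583, s₂=3.825, n₂=12
s_p² = [6·2.769² + 11·3.825²]/17 = 12.1716
SE = √(s_p²·(1/7+1/12)) = 1.6592
t = (46.000−32.583)/1.6592 = 8.0860
df = 17
p-value (two-sided) = 0.00000
→ bracket: p<0.01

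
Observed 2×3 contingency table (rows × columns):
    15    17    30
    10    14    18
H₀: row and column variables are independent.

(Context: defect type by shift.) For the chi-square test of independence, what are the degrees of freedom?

df = (r−1)(c−1) = (2−1)·(3−1) = 2

degrees of freedom = 2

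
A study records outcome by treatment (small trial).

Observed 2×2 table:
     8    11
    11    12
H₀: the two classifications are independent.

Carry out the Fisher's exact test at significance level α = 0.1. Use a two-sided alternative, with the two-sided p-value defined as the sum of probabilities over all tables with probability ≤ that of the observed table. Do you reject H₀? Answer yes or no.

reject H₀: no

Margins: r₁=19, r₂=23, c₁=19, c₂=23, n=42
p_obs = C(19,8)·C(23,11)/C(42,19); sum pmf over tables with pmf ≤ p_obs
p-value (two-sided) = 0.76345
At α=0.1: p ≥ α → fail to reject H₀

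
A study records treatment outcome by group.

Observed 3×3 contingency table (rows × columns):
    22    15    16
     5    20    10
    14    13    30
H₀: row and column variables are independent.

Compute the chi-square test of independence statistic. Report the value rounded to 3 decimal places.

Row totals [53, 35, 57], col totals [41, 48, 56], n=145
χ² = (22−14.99)²/14.99 + (15−17.54)²/17.54 + (16−20.47)²/20.47 + (5−9.90)²/9.90 + (20−11.59)²/11.59 + (10−13.52)²/13.52 + (14−16.12)²/16.12 + (13−18.87)²/18.87 + (30−22.01)²/22.01 = 19.0762
df = 4

test statistic = 19.076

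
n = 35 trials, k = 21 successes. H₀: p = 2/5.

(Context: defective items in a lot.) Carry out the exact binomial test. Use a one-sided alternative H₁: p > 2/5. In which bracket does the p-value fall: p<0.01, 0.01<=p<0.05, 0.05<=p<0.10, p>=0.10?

Exact binomial: n=35, k=21, p₀=2/5=0.4000
P(X≥21) from Σ C(n,i)·p₀^i·(1−p₀)^(n−i)
p-value (one-sided, H₁ greater) = 0.01326
→ bracket: 0.01<=p<0.05

p-value bracket: 0.01<=p<0.05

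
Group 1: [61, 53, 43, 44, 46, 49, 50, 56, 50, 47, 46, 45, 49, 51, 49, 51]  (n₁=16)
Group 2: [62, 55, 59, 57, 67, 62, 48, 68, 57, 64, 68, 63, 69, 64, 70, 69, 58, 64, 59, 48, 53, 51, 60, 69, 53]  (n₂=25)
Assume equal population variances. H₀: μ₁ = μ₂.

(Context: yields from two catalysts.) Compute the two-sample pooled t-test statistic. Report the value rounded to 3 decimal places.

test statistic = -5.883

x̄₁=49.375, s₁=4.588, n₁=16
x̄₂=60.680, s₂=6.737, n₂=25
s_p² = [15·4.588² + 24·6.737²]/39 = 36.0305
SE = √(s_p²·(1/16+1/25)) = 1.9218
t = (49.375−60.680)/1.9218 = -5.8827
df = 39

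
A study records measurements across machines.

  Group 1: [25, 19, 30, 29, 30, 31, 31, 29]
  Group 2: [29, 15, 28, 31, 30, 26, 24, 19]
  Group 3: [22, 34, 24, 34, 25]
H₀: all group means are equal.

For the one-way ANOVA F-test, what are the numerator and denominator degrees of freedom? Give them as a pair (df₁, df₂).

k = 3 groups, N = 21 total
df = (k−1, N−k) = (3−1, 21−3) = (2, 18)

degrees of freedom = [2, 18]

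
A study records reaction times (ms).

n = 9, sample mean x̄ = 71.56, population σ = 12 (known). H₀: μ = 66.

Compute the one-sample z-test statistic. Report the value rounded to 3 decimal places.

test statistic = 1.390

SE = σ/√n = 12/√9 = 4.0000
z = (x̄−μ₀)/SE = (71.56−66)/4.0000 = 1.3900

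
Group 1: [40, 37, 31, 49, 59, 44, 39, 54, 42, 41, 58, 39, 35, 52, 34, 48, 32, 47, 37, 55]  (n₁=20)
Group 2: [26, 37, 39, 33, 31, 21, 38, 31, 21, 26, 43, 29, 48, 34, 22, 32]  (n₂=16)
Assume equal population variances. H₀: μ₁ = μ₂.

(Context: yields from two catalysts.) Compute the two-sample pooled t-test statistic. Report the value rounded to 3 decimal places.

test statistic = 4.208

x̄₁=43.650, s₁=8.659, n₁=20
x̄₂=31.938, s₂=7.819, n₂=16
s_p² = [19·8.659² + 15·7.819²]/34 = 68.8673
SE = √(s_p²·(1/20+1/16)) = 2.7834
t = (43.650−31.938)/2.7834 = 4.2079
df = 34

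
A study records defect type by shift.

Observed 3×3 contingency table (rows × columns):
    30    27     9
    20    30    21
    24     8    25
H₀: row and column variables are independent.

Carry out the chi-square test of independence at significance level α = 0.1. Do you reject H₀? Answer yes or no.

Row totals [66, 71, 57], col totals [74, 65, 55], n=194
χ² = (30−25.18)²/25.18 + (27−22.11)²/22.11 + (9−18.71)²/18.71 + (20−27.08)²/27.08 + (30−23.79)²/23.79 + (21−20.13)²/20.13 + (24−21.74)²/21.74 + (8−19.10)²/19.10 + (25−16.16)²/16.16 = 22.0760
df = 4
p-value (upper-tail) = 0.00019
At α=0.1: p < α → reject H₀

reject H₀: yes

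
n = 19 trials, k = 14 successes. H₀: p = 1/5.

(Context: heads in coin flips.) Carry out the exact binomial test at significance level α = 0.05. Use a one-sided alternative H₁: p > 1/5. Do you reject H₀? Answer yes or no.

reject H₀: yes

Exact binomial: n=19, k=14, p₀=1/5=0.2000
P(X≥14) from Σ C(n,i)·p₀^i·(1−p₀)^(n−i)
p-value (one-sided, H₁ greater) = 0.00000
At α=0.05: p < α → reject H₀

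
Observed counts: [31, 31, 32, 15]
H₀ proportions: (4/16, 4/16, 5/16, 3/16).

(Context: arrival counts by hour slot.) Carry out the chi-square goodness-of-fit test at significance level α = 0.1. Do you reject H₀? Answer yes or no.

n = 109; E_i = n·p_i = [27.25, 27.25, 34.06, 20.44]
χ² = (31−27.25)²/27.25 + (31−27.25)²/27.25 + (32−34.06)²/34.06 + (15−20.44)²/20.44 = 2.6037
df = 3
p-value (upper-tail) = 0.45685
At α=0.1: p ≥ α → fail to reject H₀

reject H₀: no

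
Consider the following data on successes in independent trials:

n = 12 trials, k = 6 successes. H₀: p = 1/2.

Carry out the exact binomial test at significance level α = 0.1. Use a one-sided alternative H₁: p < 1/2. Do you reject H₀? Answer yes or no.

reject H₀: no

Exact binomial: n=12, k=6, p₀=1/2=0.5000
P(X≤6) from Σ C(n,i)·p₀^i·(1−p₀)^(n−i)
p-value (one-sided, H₁ less) = 0.61279
At α=0.1: p ≥ α → fail to reject H₀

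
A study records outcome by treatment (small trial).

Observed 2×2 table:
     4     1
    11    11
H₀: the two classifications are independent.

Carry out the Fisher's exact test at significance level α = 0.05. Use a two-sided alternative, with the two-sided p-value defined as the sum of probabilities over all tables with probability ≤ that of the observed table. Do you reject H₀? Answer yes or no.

reject H₀: no

Margins: r₁=5, r₂=22, c₁=15, c₂=12, n=27
p_obs = C(5,4)·C(22,11)/C(27,15); sum pmf over tables with pmf ≤ p_obs
p-value (two-sided) = 0.34188
At α=0.05: p ≥ α → fail to reject H₀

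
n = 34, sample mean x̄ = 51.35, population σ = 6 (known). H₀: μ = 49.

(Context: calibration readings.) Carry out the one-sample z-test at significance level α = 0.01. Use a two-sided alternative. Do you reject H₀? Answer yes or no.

SE = σ/√n = 6/√34 = 1.0290
z = (x̄−μ₀)/SE = (51.35−49)/1.0290 = 2.2838
p-value (two-sided) = 0.02238
At α=0.01: p ≥ α → fail to reject H₀

reject H₀: no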